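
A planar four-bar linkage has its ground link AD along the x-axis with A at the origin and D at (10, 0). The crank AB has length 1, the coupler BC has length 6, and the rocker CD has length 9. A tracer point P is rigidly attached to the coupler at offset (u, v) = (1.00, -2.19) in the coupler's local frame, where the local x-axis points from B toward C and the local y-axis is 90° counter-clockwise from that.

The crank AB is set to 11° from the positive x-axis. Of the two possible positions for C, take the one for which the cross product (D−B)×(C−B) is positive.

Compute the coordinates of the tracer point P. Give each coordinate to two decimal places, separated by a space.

A=(0,0), D=(10.00,0)
B = A + 1.00·(cos11°, sin11°) = (0.9816, 0.1908)
|BD| = 9.0204
circle(B,6.00) ∩ circle(D,9.00): a=2.0158, h=5.6512
  candidates: C₊=(3.1166,5.7981) cross=50.976; C₋=(2.8775,-5.5018) cross=-50.976
  mode + wants cross > 0 → take C=(3.1166,5.7981) (cross=50.976)
ex = (C−B)/|BC| = (0.3558,0.9346); ey = (-0.9346,0.3558)
P = B + 1.00·ex + -2.19·ey = (3.3841,0.3461)

3.38 0.35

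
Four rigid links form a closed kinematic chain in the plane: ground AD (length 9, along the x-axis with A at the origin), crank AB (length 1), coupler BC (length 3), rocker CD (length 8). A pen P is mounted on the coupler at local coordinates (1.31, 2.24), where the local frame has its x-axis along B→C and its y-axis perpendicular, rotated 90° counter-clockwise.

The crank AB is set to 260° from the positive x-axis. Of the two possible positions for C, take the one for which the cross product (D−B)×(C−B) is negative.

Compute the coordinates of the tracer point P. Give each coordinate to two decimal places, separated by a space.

2.39 -0.59

A=(0,0), D=(9.00,0)
B = A + 1.00·(cos260°, sin260°) = (-0.1736, -0.9848)
|BD| = 9.2264
circle(B,3.00) ∩ circle(D,8.00): a=1.6326, h=2.5169
  candidates: C₊=(1.1810,1.6919) cross=23.222; C₋=(1.7183,-3.3130) cross=-23.222
  mode - wants cross < 0 → take C=(1.7183,-3.3130) (cross=-23.222)
ex = (C−B)/|BC| = (0.6306,-0.7761); ey = (0.7761,0.6306)
P = B + 1.31·ex + 2.24·ey = (2.3909,-0.5888)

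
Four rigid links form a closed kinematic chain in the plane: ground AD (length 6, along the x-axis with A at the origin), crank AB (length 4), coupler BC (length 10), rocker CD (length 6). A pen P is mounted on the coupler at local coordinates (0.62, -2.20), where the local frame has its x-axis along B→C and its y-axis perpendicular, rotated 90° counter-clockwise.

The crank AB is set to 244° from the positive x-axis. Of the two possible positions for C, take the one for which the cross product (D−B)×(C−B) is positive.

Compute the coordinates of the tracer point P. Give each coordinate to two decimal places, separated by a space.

A=(0,0), D=(6.00,0)
B = A + 4.00·(cos244°, sin244°) = (-1.7535, -3.5952)
|BD| = 8.5465
circle(B,10.00) ∩ circle(D,6.00): a=8.0175, h=5.9766
  candidates: C₊=(3.0059,5.1996) cross=51.079; C₋=(8.0342,-5.6446) cross=-51.079
  mode + wants cross > 0 → take C=(3.0059,5.1996) (cross=51.079)
ex = (C−B)/|BC| = (0.4759,0.8795); ey = (-0.8795,0.4759)
P = B + 0.62·ex + -2.20·ey = (0.4764,-4.0970)

0.48 -4.10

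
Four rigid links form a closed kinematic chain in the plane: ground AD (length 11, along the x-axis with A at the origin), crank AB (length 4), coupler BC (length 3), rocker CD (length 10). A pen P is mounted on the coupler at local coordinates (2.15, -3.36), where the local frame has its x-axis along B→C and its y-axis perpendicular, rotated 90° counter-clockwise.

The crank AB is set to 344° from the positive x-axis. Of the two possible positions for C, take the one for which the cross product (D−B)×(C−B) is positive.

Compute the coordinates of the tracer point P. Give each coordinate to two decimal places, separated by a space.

A=(0,0), D=(11.00,0)
B = A + 4.00·(cos344°, sin344°) = (3.8450, -1.1025)
|BD| = 7.2394
circle(B,3.00) ∩ circle(D,10.00): a=-2.6653, h=1.3769
  candidates: C₊=(1.0011,-0.1476) cross=9.968; C₋=(1.4205,-2.8693) cross=-9.968
  mode + wants cross > 0 → take C=(1.0011,-0.1476) (cross=9.968)
ex = (C−B)/|BC| = (-0.9480,0.3183); ey = (-0.3183,-0.9480)
P = B + 2.15·ex + -3.36·ey = (2.8764,2.7671)

2.88 2.77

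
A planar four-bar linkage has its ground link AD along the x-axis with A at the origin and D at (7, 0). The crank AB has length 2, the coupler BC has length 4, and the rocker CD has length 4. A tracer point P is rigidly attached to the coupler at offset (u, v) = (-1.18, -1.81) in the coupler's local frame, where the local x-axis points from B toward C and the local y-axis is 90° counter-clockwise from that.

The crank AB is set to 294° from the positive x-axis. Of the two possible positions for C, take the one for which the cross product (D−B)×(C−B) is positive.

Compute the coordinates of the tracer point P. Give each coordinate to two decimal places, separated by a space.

1.54 -3.86

A=(0,0), D=(7.00,0)
B = A + 2.00·(cos294°, sin294°) = (0.8135, -1.8271)
|BD| = 6.4507
circle(B,4.00) ∩ circle(D,4.00): a=3.2253, h=2.3658
  candidates: C₊=(3.2366,1.3554) cross=15.261; C₋=(4.5768,-3.1825) cross=-15.261
  mode + wants cross > 0 → take C=(3.2366,1.3554) (cross=15.261)
ex = (C−B)/|BC| = (0.6058,0.7956); ey = (-0.7956,0.6058)
P = B + -1.18·ex + -1.81·ey = (1.5387,-3.8624)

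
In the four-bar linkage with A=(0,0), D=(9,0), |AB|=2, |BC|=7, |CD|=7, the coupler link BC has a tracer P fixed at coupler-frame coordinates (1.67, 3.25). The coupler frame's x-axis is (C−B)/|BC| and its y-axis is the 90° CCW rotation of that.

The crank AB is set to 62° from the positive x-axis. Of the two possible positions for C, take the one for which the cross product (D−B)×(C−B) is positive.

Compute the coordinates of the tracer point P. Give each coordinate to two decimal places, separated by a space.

A=(0,0), D=(9.00,0)
B = A + 2.00·(cos62°, sin62°) = (0.9389, 1.7659)
|BD| = 8.2522
circle(B,7.00) ∩ circle(D,7.00): a=4.1261, h=5.6547
  candidates: C₊=(6.1795,6.4066) cross=46.664; C₋=(3.7594,-4.6407) cross=-46.664
  mode + wants cross > 0 → take C=(6.1795,6.4066) (cross=46.664)
ex = (C−B)/|BC| = (0.7487,0.6630); ey = (-0.6630,0.7487)
P = B + 1.67·ex + 3.25·ey = (0.0346,5.3062)

0.03 5.31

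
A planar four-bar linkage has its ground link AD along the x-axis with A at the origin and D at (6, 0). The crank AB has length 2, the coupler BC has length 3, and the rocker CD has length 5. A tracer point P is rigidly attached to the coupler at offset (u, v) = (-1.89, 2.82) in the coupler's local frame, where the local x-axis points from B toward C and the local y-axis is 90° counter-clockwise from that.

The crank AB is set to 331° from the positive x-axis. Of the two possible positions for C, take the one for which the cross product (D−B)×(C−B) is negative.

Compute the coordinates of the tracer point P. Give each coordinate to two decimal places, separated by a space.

A=(0,0), D=(6.00,0)
B = A + 2.00·(cos331°, sin331°) = (1.7492, -0.9696)
|BD| = 4.3599
circle(B,3.00) ∩ circle(D,5.00): a=0.3451, h=2.9801
  candidates: C₊=(1.4229,2.0126) cross=12.993; C₋=(2.7484,-3.7983) cross=-12.993
  mode - wants cross < 0 → take C=(2.7484,-3.7983) (cross=-12.993)
ex = (C−B)/|BC| = (0.3331,-0.9429); ey = (0.9429,0.3331)
P = B + -1.89·ex + 2.82·ey = (3.7787,1.7517)

3.78 1.75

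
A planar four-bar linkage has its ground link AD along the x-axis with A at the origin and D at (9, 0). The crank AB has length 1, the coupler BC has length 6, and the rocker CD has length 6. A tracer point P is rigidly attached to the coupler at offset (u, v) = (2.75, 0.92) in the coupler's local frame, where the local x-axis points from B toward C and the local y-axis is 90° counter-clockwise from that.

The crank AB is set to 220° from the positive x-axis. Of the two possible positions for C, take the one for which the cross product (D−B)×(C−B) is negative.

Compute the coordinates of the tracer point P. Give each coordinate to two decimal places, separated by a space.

2.06 -1.30

A=(0,0), D=(9.00,0)
B = A + 1.00·(cos220°, sin220°) = (-0.7660, -0.6428)
|BD| = 9.7872
circle(B,6.00) ∩ circle(D,6.00): a=4.8936, h=3.4717
  candidates: C₊=(3.8890,3.1428) cross=33.978; C₋=(4.3450,-3.7856) cross=-33.978
  mode - wants cross < 0 → take C=(4.3450,-3.7856) (cross=-33.978)
ex = (C−B)/|BC| = (0.8518,-0.5238); ey = (0.5238,0.8518)
P = B + 2.75·ex + 0.92·ey = (2.0584,-1.2996)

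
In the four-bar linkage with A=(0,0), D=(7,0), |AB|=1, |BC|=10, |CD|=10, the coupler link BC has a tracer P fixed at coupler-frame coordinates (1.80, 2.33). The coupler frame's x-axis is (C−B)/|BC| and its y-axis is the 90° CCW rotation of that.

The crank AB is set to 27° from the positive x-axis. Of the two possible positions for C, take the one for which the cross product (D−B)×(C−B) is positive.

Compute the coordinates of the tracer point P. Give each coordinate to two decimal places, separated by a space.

-0.59 3.00

A=(0,0), D=(7.00,0)
B = A + 1.00·(cos27°, sin27°) = (0.8910, 0.4540)
|BD| = 6.1258
circle(B,10.00) ∩ circle(D,10.00): a=3.0629, h=9.5194
  candidates: C₊=(4.6510,9.7202) cross=58.314; C₋=(3.2400,-9.2662) cross=-58.314
  mode + wants cross > 0 → take C=(4.6510,9.7202) (cross=58.314)
ex = (C−B)/|BC| = (0.3760,0.9266); ey = (-0.9266,0.3760)
P = B + 1.80·ex + 2.33·ey = (-0.5912,2.9980)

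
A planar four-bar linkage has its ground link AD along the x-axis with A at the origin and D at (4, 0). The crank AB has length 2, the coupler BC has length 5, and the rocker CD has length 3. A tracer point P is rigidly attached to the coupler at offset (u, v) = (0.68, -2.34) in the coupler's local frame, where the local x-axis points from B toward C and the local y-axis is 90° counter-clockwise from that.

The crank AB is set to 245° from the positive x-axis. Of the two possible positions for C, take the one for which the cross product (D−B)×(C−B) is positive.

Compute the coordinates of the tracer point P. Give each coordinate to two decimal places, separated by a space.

A=(0,0), D=(4.00,0)
B = A + 2.00·(cos245°, sin245°) = (-0.8452, -1.8126)
|BD| = 5.1732
circle(B,5.00) ∩ circle(D,3.00): a=4.1330, h=2.8139
  candidates: C₊=(2.0398,2.2711) cross=14.557; C₋=(4.0117,-3.0000) cross=-14.557
  mode + wants cross > 0 → take C=(2.0398,2.2711) (cross=14.557)
ex = (C−B)/|BC| = (0.5770,0.8167); ey = (-0.8167,0.5770)
P = B + 0.68·ex + -2.34·ey = (1.4583,-2.6074)

1.46 -2.61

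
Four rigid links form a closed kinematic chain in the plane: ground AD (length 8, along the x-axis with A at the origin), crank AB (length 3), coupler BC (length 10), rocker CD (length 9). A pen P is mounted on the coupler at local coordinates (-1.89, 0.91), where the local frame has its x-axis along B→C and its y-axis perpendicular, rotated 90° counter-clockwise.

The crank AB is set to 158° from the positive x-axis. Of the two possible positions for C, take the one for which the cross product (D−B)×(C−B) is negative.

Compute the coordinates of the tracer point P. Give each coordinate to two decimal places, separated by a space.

-3.05 3.20

A=(0,0), D=(8.00,0)
B = A + 3.00·(cos158°, sin158°) = (-2.7816, 1.1238)
|BD| = 10.8400
circle(B,10.00) ∩ circle(D,9.00): a=6.2964, h=7.7689
  candidates: C₊=(4.2863,8.1981) cross=84.215; C₋=(2.6755,-7.2560) cross=-84.215
  mode - wants cross < 0 → take C=(2.6755,-7.2560) (cross=-84.215)
ex = (C−B)/|BC| = (0.5457,-0.8380); ey = (0.8380,0.5457)
P = B + -1.89·ex + 0.91·ey = (-3.0504,3.2042)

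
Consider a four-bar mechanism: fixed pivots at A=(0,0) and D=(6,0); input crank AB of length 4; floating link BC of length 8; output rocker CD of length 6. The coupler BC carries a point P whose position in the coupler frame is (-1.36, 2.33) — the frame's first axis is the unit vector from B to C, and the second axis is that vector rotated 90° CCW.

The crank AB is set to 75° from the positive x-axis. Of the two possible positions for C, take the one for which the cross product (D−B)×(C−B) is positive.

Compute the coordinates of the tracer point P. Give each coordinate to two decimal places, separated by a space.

A=(0,0), D=(6.00,0)
B = A + 4.00·(cos75°, sin75°) = (1.0353, 3.8637)
|BD| = 6.2910
circle(B,8.00) ∩ circle(D,6.00): a=5.3709, h=5.9290
  candidates: C₊=(8.9153,5.2442) cross=37.300; C₋=(1.6325,-4.1140) cross=-37.300
  mode + wants cross > 0 → take C=(8.9153,5.2442) (cross=37.300)
ex = (C−B)/|BC| = (0.9850,0.1726); ey = (-0.1726,0.9850)
P = B + -1.36·ex + 2.33·ey = (-0.7064,5.9241)

-0.71 5.92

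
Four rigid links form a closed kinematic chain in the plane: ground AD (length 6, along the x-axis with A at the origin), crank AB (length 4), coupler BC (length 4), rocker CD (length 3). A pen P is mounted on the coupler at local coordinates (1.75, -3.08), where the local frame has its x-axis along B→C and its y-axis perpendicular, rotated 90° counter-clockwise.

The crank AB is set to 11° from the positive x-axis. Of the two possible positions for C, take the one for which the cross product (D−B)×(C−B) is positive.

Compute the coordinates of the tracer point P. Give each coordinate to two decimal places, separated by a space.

A=(0,0), D=(6.00,0)
B = A + 4.00·(cos11°, sin11°) = (3.9265, 0.7632)
|BD| = 2.2095
circle(B,4.00) ∩ circle(D,3.00): a=2.6888, h=2.9615
  candidates: C₊=(7.4728,2.6136) cross=6.543; C₋=(5.4268,-2.9447) cross=-6.543
  mode + wants cross > 0 → take C=(7.4728,2.6136) (cross=6.543)
ex = (C−B)/|BC| = (0.8866,0.4626); ey = (-0.4626,0.8866)
P = B + 1.75·ex + -3.08·ey = (6.9028,-1.1579)

6.90 -1.16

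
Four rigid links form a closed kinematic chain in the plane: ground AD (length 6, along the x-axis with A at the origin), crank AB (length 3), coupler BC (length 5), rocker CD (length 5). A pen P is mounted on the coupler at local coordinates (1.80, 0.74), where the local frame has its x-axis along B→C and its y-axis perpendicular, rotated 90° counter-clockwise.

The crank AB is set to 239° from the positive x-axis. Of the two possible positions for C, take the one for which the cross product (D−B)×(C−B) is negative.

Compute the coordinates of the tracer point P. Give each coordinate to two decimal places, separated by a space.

0.40 -2.43

A=(0,0), D=(6.00,0)
B = A + 3.00·(cos239°, sin239°) = (-1.5451, -2.5715)
|BD| = 7.9713
circle(B,5.00) ∩ circle(D,5.00): a=3.9856, h=3.0190
  candidates: C₊=(1.2535,1.5719) cross=24.066; C₋=(3.2014,-4.1434) cross=-24.066
  mode - wants cross < 0 → take C=(3.2014,-4.1434) (cross=-24.066)
ex = (C−B)/|BC| = (0.9493,-0.3144); ey = (0.3144,0.9493)
P = B + 1.80·ex + 0.74·ey = (0.3963,-2.4349)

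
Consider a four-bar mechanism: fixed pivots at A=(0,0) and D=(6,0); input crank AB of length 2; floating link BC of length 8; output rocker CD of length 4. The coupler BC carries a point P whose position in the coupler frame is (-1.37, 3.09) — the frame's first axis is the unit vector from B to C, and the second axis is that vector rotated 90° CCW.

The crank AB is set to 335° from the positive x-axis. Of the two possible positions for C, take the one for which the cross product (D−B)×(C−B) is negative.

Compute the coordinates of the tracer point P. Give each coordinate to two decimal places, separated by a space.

0.60 2.31

A=(0,0), D=(6.00,0)
B = A + 2.00·(cos335°, sin335°) = (1.8126, -0.8452)
|BD| = 4.2718
circle(B,8.00) ∩ circle(D,4.00): a=7.7541, h=1.9682
  candidates: C₊=(9.0240,2.6183) cross=8.408; C₋=(9.8029,-1.2403) cross=-8.408
  mode - wants cross < 0 → take C=(9.8029,-1.2403) (cross=-8.408)
ex = (C−B)/|BC| = (0.9988,-0.0494); ey = (0.0494,0.9988)
P = B + -1.37·ex + 3.09·ey = (0.5969,2.3086)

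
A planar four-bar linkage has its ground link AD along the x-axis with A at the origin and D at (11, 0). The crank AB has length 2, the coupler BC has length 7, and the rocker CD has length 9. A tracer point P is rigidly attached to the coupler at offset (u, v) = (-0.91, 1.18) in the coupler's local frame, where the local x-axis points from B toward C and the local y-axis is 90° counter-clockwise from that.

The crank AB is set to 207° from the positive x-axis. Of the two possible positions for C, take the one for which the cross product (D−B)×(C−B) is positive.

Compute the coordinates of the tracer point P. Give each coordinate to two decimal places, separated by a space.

A=(0,0), D=(11.00,0)
B = A + 2.00·(cos207°, sin207°) = (-1.7820, -0.9080)
|BD| = 12.8142
circle(B,7.00) ∩ circle(D,9.00): a=5.1585, h=4.7318
  candidates: C₊=(3.0282,4.1774) cross=60.634; C₋=(3.6988,-5.2624) cross=-60.634
  mode + wants cross > 0 → take C=(3.0282,4.1774) (cross=60.634)
ex = (C−B)/|BC| = (0.6872,0.7265); ey = (-0.7265,0.6872)
P = B + -0.91·ex + 1.18·ey = (-3.2646,-0.7582)

-3.26 -0.76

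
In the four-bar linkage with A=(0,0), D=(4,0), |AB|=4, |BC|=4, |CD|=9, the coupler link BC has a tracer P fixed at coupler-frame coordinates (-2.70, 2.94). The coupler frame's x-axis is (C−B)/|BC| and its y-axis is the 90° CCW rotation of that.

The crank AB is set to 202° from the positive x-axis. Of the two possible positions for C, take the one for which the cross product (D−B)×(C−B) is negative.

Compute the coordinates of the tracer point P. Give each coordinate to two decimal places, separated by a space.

-1.17 1.58

A=(0,0), D=(4.00,0)
B = A + 4.00·(cos202°, sin202°) = (-3.7087, -1.4984)
|BD| = 7.8530
circle(B,4.00) ∩ circle(D,9.00): a=-0.2120, h=3.9944
  candidates: C₊=(-4.6790,2.3821) cross=31.368; C₋=(-3.1547,-5.4599) cross=-31.368
  mode - wants cross < 0 → take C=(-3.1547,-5.4599) (cross=-31.368)
ex = (C−B)/|BC| = (0.1385,-0.9904); ey = (0.9904,0.1385)
P = B + -2.70·ex + 2.94·ey = (-1.1710,1.5828)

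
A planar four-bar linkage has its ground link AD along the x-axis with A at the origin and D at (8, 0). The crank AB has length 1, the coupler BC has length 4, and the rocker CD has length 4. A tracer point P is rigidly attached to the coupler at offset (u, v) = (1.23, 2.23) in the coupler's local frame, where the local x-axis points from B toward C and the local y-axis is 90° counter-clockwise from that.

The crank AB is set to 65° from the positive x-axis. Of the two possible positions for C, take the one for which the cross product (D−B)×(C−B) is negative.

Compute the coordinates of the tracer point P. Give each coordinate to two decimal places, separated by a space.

2.46 2.43

A=(0,0), D=(8.00,0)
B = A + 1.00·(cos65°, sin65°) = (0.4226, 0.9063)
|BD| = 7.6314
circle(B,4.00) ∩ circle(D,4.00): a=3.8157, h=1.2002
  candidates: C₊=(4.3538,1.6449) cross=9.159; C₋=(4.0688,-0.7385) cross=-9.159
  mode - wants cross < 0 → take C=(4.0688,-0.7385) (cross=-9.159)
ex = (C−B)/|BC| = (0.9115,-0.4112); ey = (0.4112,0.9115)
P = B + 1.23·ex + 2.23·ey = (2.4608,2.4332)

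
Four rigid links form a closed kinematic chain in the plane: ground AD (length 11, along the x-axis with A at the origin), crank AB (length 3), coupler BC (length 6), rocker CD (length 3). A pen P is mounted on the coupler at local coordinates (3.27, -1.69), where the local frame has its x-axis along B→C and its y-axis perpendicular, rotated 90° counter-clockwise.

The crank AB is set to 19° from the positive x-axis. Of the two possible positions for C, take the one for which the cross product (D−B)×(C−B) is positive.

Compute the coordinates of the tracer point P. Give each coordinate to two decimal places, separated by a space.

A=(0,0), D=(11.00,0)
B = A + 3.00·(cos19°, sin19°) = (2.8366, 0.9767)
|BD| = 8.2217
circle(B,6.00) ∩ circle(D,3.00): a=5.7528, h=1.7044
  candidates: C₊=(8.7511,1.9856) cross=14.013; C₋=(8.3462,-1.3990) cross=-14.013
  mode + wants cross > 0 → take C=(8.7511,1.9856) (cross=14.013)
ex = (C−B)/|BC| = (0.9858,0.1681); ey = (-0.1681,0.9858)
P = B + 3.27·ex + -1.69·ey = (6.3442,-0.1394)

6.34 -0.14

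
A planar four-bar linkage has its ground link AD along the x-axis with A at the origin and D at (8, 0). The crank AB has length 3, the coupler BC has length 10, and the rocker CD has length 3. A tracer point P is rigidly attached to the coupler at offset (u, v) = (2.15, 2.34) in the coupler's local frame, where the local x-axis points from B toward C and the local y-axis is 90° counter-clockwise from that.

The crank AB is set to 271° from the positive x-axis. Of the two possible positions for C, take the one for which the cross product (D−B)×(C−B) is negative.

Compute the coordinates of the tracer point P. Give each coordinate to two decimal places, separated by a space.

2.01 -0.50

A=(0,0), D=(8.00,0)
B = A + 3.00·(cos271°, sin271°) = (0.0524, -2.9995)
|BD| = 8.4948
circle(B,10.00) ∩ circle(D,3.00): a=9.6036, h=2.7876
  candidates: C₊=(8.0531,2.9995) cross=23.680; C₋=(10.0217,-2.2165) cross=-23.680
  mode - wants cross < 0 → take C=(10.0217,-2.2165) (cross=-23.680)
ex = (C−B)/|BC| = (0.9969,0.0783); ey = (-0.0783,0.9969)
P = B + 2.15·ex + 2.34·ey = (2.0125,-0.4984)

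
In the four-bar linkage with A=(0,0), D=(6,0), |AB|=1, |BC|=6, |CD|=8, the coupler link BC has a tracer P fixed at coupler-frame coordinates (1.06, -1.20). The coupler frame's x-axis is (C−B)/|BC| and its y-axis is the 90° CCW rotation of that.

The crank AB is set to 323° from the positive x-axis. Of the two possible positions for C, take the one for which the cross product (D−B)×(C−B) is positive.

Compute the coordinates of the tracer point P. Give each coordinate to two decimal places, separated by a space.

1.86 0.60

A=(0,0), D=(6.00,0)
B = A + 1.00·(cos323°, sin323°) = (0.7986, -0.6018)
|BD| = 5.2361
circle(B,6.00) ∩ circle(D,8.00): a=-0.0557, h=5.9997
  candidates: C₊=(0.0537,5.3518) cross=31.415; C₋=(1.4329,-6.5682) cross=-31.415
  mode + wants cross > 0 → take C=(0.0537,5.3518) (cross=31.415)
ex = (C−B)/|BC| = (-0.1242,0.9923); ey = (-0.9923,-0.1242)
P = B + 1.06·ex + -1.20·ey = (1.8577,0.5990)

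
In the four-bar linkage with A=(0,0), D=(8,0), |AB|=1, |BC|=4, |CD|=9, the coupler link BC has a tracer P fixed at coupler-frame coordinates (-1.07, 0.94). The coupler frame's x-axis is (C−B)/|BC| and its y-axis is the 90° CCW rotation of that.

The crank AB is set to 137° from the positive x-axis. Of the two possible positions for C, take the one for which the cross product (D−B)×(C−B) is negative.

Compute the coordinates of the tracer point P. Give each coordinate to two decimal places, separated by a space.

A=(0,0), D=(8.00,0)
B = A + 1.00·(cos137°, sin137°) = (-0.7314, 0.6820)
|BD| = 8.7579
circle(B,4.00) ∩ circle(D,9.00): a=0.6681, h=3.9438
  candidates: C₊=(0.2418,4.5618) cross=34.540; C₋=(-0.3724,-3.3019) cross=-34.540
  mode - wants cross < 0 → take C=(-0.3724,-3.3019) (cross=-34.540)
ex = (C−B)/|BC| = (0.0897,-0.9960); ey = (0.9960,0.0897)
P = B + -1.07·ex + 0.94·ey = (0.1088,1.8320)

0.11 1.83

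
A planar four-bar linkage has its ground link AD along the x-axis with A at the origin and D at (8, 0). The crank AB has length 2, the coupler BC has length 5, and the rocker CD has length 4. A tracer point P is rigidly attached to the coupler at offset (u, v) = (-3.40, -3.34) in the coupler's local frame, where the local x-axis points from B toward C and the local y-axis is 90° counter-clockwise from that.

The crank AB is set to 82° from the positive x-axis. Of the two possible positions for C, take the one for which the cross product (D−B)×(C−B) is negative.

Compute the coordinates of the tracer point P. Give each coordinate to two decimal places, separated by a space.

A=(0,0), D=(8.00,0)
B = A + 2.00·(cos82°, sin82°) = (0.2783, 1.9805)
|BD| = 7.9716
circle(B,5.00) ∩ circle(D,4.00): a=4.5503, h=2.0724
  candidates: C₊=(5.2009,2.8574) cross=16.520; C₋=(4.1711,-1.1574) cross=-16.520
  mode - wants cross < 0 → take C=(4.1711,-1.1574) (cross=-16.520)
ex = (C−B)/|BC| = (0.7786,-0.6276); ey = (0.6276,0.7786)
P = B + -3.40·ex + -3.34·ey = (-4.4648,1.5140)

-4.46 1.51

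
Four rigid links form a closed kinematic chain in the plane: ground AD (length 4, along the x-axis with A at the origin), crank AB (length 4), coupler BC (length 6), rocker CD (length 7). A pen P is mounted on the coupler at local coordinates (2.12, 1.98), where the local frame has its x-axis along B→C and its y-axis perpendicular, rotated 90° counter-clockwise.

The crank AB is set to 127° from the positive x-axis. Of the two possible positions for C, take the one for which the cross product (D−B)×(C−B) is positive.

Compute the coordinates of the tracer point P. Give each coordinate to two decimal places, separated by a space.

A=(0,0), D=(4.00,0)
B = A + 4.00·(cos127°, sin127°) = (-2.4073, 3.1945)
|BD| = 7.1595
circle(B,6.00) ∩ circle(D,7.00): a=2.6718, h=5.3723
  candidates: C₊=(2.3810,6.8102) cross=38.463; C₋=(-2.4132,-2.8055) cross=-38.463
  mode + wants cross > 0 → take C=(2.3810,6.8102) (cross=38.463)
ex = (C−B)/|BC| = (0.7980,0.6026); ey = (-0.6026,0.7980)
P = B + 2.12·ex + 1.98·ey = (-1.9086,6.0522)

-1.91 6.05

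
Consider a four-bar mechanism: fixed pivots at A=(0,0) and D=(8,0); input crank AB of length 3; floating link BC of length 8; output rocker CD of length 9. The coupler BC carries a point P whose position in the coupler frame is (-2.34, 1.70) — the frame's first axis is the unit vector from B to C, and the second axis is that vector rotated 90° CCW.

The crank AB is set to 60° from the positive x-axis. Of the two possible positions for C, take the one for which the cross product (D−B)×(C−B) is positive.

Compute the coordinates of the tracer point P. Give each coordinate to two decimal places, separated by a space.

A=(0,0), D=(8.00,0)
B = A + 3.00·(cos60°, sin60°) = (1.5000, 2.5981)
|BD| = 7.0000
circle(B,8.00) ∩ circle(D,9.00): a=2.2857, h=7.6665
  candidates: C₊=(6.4679,8.8686) cross=53.666; C₋=(0.7770,-5.3692) cross=-53.666
  mode + wants cross > 0 → take C=(6.4679,8.8686) (cross=53.666)
ex = (C−B)/|BC| = (0.6210,0.7838); ey = (-0.7838,0.6210)
P = B + -2.34·ex + 1.70·ey = (-1.2856,1.8196)

-1.29 1.82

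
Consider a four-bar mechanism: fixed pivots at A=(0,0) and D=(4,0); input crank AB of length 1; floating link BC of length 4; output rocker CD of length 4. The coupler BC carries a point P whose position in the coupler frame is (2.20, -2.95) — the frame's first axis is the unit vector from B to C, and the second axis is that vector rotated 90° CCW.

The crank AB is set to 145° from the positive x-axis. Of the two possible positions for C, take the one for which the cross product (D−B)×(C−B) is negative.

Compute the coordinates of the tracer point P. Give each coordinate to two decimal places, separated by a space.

-2.24 -2.82

A=(0,0), D=(4.00,0)
B = A + 1.00·(cos145°, sin145°) = (-0.8192, 0.5736)
|BD| = 4.8532
circle(B,4.00) ∩ circle(D,4.00): a=2.4266, h=3.1799
  candidates: C₊=(1.9662,3.4444) cross=15.433; C₋=(1.2146,-2.8708) cross=-15.433
  mode - wants cross < 0 → take C=(1.2146,-2.8708) (cross=-15.433)
ex = (C−B)/|BC| = (0.5084,-0.8611); ey = (0.8611,0.5084)
P = B + 2.20·ex + -2.95·ey = (-2.2408,-2.8207)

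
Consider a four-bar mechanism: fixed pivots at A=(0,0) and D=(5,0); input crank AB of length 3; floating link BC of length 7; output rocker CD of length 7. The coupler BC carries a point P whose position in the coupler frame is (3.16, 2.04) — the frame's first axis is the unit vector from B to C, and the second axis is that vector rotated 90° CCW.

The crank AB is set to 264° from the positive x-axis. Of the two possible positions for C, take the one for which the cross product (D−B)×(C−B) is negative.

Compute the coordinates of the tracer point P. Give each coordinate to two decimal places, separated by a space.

3.45 -3.12

A=(0,0), D=(5.00,0)
B = A + 3.00·(cos264°, sin264°) = (-0.3136, -2.9836)
|BD| = 6.0939
circle(B,7.00) ∩ circle(D,7.00): a=3.0470, h=6.3021
  candidates: C₊=(-0.7423,4.0033) cross=38.404; C₋=(5.4287,-6.9869) cross=-38.404
  mode - wants cross < 0 → take C=(5.4287,-6.9869) (cross=-38.404)
ex = (C−B)/|BC| = (0.8203,-0.5719); ey = (0.5719,0.8203)
P = B + 3.16·ex + 2.04·ey = (3.4453,-3.1173)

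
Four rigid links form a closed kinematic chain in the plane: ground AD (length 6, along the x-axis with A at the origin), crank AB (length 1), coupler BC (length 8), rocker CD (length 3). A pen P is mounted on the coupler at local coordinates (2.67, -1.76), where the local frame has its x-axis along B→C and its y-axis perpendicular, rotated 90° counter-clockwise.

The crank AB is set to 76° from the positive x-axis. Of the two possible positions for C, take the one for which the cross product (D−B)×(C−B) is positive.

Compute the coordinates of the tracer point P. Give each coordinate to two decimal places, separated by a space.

3.13 -0.40

A=(0,0), D=(6.00,0)
B = A + 1.00·(cos76°, sin76°) = (0.2419, 0.9703)
|BD| = 5.8393
circle(B,8.00) ∩ circle(D,3.00): a=7.6291, h=2.4076
  candidates: C₊=(8.1650,2.0767) cross=14.058; C₋=(7.3649,-2.6715) cross=-14.058
  mode + wants cross > 0 → take C=(8.1650,2.0767) (cross=14.058)
ex = (C−B)/|BC| = (0.9904,0.1383); ey = (-0.1383,0.9904)
P = B + 2.67·ex + -1.76·ey = (3.1297,-0.4035)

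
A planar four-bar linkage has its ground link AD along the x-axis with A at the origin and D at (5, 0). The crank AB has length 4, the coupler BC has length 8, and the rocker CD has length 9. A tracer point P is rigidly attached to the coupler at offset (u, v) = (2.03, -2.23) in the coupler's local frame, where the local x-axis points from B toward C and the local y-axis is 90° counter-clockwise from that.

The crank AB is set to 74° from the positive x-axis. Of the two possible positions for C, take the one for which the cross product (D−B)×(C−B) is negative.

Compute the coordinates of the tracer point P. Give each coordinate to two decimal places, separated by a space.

A=(0,0), D=(5.00,0)
B = A + 4.00·(cos74°, sin74°) = (1.1025, 3.8450)
|BD| = 5.4749
circle(B,8.00) ∩ circle(D,9.00): a=1.1849, h=7.9118
  candidates: C₊=(7.5025,8.6451) cross=43.316; C₋=(-3.6104,-2.6193) cross=-43.316
  mode - wants cross < 0 → take C=(-3.6104,-2.6193) (cross=-43.316)
ex = (C−B)/|BC| = (-0.5891,-0.8080); ey = (0.8080,-0.5891)
P = B + 2.03·ex + -2.23·ey = (-1.8953,3.5185)

-1.90 3.52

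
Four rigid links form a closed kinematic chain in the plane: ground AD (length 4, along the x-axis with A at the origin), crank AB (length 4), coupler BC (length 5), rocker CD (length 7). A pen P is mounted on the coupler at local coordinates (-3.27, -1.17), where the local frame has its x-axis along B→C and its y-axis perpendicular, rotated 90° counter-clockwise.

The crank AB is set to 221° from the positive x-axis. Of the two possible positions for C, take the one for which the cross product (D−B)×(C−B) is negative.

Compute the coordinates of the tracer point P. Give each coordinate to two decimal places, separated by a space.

A=(0,0), D=(4.00,0)
B = A + 4.00·(cos221°, sin221°) = (-3.0188, -2.6242)
|BD| = 7.4934
circle(B,5.00) ∩ circle(D,7.00): a=2.1453, h=4.5164
  candidates: C₊=(-2.5911,2.3574) cross=33.843; C₋=(0.5723,-6.1033) cross=-33.843
  mode - wants cross < 0 → take C=(0.5723,-6.1033) (cross=-33.843)
ex = (C−B)/|BC| = (0.7182,-0.6958); ey = (0.6958,0.7182)
P = B + -3.27·ex + -1.17·ey = (-6.1815,-1.1892)

-6.18 -1.19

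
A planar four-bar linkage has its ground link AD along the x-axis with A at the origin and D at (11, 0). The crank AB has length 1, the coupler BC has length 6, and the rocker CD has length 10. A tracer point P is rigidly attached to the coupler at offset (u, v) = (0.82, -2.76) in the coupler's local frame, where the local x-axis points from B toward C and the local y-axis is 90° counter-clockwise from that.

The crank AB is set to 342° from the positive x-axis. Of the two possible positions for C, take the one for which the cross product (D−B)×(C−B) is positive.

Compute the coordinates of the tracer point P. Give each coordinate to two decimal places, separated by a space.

A=(0,0), D=(11.00,0)
B = A + 1.00·(cos342°, sin342°) = (0.9511, -0.3090)
|BD| = 10.0537
circle(B,6.00) ∩ circle(D,10.00): a=1.8439, h=5.7096
  candidates: C₊=(2.6186,5.4546) cross=57.403; C₋=(2.9696,-5.9593) cross=-57.403
  mode + wants cross > 0 → take C=(2.6186,5.4546) (cross=57.403)
ex = (C−B)/|BC| = (0.2779,0.9606); ey = (-0.9606,0.2779)
P = B + 0.82·ex + -2.76·ey = (3.8302,-0.2884)

3.83 -0.29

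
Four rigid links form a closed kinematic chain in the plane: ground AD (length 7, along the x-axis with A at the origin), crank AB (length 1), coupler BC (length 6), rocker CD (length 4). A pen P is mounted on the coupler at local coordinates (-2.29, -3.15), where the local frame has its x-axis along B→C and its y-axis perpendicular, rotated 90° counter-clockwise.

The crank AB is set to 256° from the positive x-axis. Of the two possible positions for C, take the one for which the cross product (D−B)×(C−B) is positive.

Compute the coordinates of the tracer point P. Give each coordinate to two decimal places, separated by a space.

A=(0,0), D=(7.00,0)
B = A + 1.00·(cos256°, sin256°) = (-0.2419, -0.9703)
|BD| = 7.3066
circle(B,6.00) ∩ circle(D,4.00): a=5.0219, h=3.2833
  candidates: C₊=(4.2995,2.9508) cross=23.990; C₋=(5.1715,-3.5576) cross=-23.990
  mode + wants cross > 0 → take C=(4.2995,2.9508) (cross=23.990)
ex = (C−B)/|BC| = (0.7569,0.6535); ey = (-0.6535,0.7569)
P = B + -2.29·ex + -3.15·ey = (0.0834,-4.8511)

0.08 -4.85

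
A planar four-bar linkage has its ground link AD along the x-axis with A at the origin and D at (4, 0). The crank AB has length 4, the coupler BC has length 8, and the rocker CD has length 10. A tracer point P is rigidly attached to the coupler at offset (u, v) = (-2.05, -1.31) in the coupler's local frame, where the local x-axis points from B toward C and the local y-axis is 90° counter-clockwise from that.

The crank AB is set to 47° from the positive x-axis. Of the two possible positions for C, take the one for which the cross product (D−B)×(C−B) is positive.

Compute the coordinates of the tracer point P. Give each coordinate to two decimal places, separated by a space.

A=(0,0), D=(4.00,0)
B = A + 4.00·(cos47°, sin47°) = (2.7280, 2.9254)
|BD| = 3.1900
circle(B,8.00) ∩ circle(D,10.00): a=-4.0477, h=6.9005
  candidates: C₊=(7.4421,9.3889) cross=22.012; C₋=(-5.2142,3.8858) cross=-22.012
  mode + wants cross > 0 → take C=(7.4421,9.3889) (cross=22.012)
ex = (C−B)/|BC| = (0.5893,0.8079); ey = (-0.8079,0.5893)
P = B + -2.05·ex + -1.31·ey = (2.5784,0.4972)

2.58 0.50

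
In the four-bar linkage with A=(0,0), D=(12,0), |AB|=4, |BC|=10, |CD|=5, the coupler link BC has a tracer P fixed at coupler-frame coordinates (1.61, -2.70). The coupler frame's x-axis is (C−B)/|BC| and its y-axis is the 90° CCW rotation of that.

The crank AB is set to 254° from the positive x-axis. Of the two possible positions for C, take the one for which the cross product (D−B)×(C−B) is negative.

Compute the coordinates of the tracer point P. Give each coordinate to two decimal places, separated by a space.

0.49 -6.56

A=(0,0), D=(12.00,0)
B = A + 4.00·(cos254°, sin254°) = (-1.1025, -3.8450)
|BD| = 13.6551
circle(B,10.00) ∩ circle(D,5.00): a=9.5738, h=2.8884
  candidates: C₊=(7.2705,1.6223) cross=39.441; C₋=(8.8972,-3.9208) cross=-39.441
  mode - wants cross < 0 → take C=(8.8972,-3.9208) (cross=-39.441)
ex = (C−B)/|BC| = (1.0000,-0.0076); ey = (0.0076,1.0000)
P = B + 1.61·ex + -2.70·ey = (0.4870,-6.5572)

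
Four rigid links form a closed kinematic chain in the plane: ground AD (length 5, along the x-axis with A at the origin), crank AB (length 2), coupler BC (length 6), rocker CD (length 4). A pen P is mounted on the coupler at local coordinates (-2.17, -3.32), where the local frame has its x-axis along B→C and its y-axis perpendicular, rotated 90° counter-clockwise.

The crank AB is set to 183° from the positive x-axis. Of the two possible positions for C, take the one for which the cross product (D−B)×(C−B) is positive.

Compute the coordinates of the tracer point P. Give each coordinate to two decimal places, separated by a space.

A=(0,0), D=(5.00,0)
B = A + 2.00·(cos183°, sin183°) = (-1.9973, -0.1047)
|BD| = 6.9980
circle(B,6.00) ∩ circle(D,4.00): a=4.9280, h=3.4227
  candidates: C₊=(2.8790,3.3914) cross=23.952; C₋=(2.9814,-3.4533) cross=-23.952
  mode + wants cross > 0 → take C=(2.8790,3.3914) (cross=23.952)
ex = (C−B)/|BC| = (0.8127,0.5827); ey = (-0.5827,0.8127)
P = B + -2.17·ex + -3.32·ey = (-1.8264,-4.0673)

-1.83 -4.07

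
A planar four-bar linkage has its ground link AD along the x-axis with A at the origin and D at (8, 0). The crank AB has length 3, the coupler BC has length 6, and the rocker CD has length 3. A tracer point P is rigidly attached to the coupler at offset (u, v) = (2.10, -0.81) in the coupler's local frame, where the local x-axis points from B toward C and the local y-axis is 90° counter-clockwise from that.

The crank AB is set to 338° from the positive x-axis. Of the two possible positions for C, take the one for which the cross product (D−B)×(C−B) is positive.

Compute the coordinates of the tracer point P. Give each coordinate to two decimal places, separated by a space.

A=(0,0), D=(8.00,0)
B = A + 3.00·(cos338°, sin338°) = (2.7816, -1.1238)
|BD| = 5.3381
circle(B,6.00) ∩ circle(D,3.00): a=5.1980, h=2.9967
  candidates: C₊=(7.2322,2.9001) cross=15.997; C₋=(8.4940,-2.9590) cross=-15.997
  mode + wants cross > 0 → take C=(7.2322,2.9001) (cross=15.997)
ex = (C−B)/|BC| = (0.7418,0.6707); ey = (-0.6707,0.7418)
P = B + 2.10·ex + -0.81·ey = (4.8825,-0.3163)

4.88 -0.32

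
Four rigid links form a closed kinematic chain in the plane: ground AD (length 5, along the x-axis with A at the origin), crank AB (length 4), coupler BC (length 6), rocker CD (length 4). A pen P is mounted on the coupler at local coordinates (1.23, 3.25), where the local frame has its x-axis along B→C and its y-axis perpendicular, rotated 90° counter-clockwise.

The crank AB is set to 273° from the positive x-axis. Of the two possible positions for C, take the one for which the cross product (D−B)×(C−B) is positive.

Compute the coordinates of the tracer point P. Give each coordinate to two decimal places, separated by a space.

A=(0,0), D=(5.00,0)
B = A + 4.00·(cos273°, sin273°) = (0.2093, -3.9945)
|BD| = 6.2375
circle(B,6.00) ∩ circle(D,4.00): a=4.7220, h=3.7018
  candidates: C₊=(1.4654,1.8725) cross=23.090; C₋=(6.2066,-3.8137) cross=-23.090
  mode + wants cross > 0 → take C=(1.4654,1.8725) (cross=23.090)
ex = (C−B)/|BC| = (0.2093,0.9778); ey = (-0.9778,0.2093)
P = B + 1.23·ex + 3.25·ey = (-2.7112,-2.1114)

-2.71 -2.11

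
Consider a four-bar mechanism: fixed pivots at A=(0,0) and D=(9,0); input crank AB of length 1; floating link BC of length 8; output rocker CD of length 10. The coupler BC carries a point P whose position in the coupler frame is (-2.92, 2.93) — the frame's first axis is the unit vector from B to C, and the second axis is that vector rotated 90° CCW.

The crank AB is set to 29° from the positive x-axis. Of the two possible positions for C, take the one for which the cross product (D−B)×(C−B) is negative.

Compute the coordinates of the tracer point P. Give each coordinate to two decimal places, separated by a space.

A=(0,0), D=(9.00,0)
B = A + 1.00·(cos29°, sin29°) = (0.8746, 0.4848)
|BD| = 8.1398
circle(B,8.00) ∩ circle(D,10.00): a=1.8586, h=7.7811
  candidates: C₊=(3.1933,8.1414) cross=63.337; C₋=(2.2664,-7.3932) cross=-63.337
  mode - wants cross < 0 → take C=(2.2664,-7.3932) (cross=-63.337)
ex = (C−B)/|BC| = (0.1740,-0.9847); ey = (0.9847,0.1740)
P = B + -2.92·ex + 2.93·ey = (3.2519,3.8700)

3.25 3.87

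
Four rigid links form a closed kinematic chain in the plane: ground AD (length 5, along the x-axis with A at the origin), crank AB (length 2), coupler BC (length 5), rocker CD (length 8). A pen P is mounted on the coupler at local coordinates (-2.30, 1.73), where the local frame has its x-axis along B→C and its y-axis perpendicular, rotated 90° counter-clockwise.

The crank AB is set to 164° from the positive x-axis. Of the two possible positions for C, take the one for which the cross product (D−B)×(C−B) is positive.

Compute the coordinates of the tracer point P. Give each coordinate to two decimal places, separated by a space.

-4.10 -1.33

A=(0,0), D=(5.00,0)
B = A + 2.00·(cos164°, sin164°) = (-1.9225, 0.5513)
|BD| = 6.9444
circle(B,5.00) ∩ circle(D,8.00): a=0.6642, h=4.9557
  candidates: C₊=(-0.8670,5.4386) cross=34.414; C₋=(-1.6538,-4.4415) cross=-34.414
  mode + wants cross > 0 → take C=(-0.8670,5.4386) (cross=34.414)
ex = (C−B)/|BC| = (0.2111,0.9775); ey = (-0.9775,0.2111)
P = B + -2.30·ex + 1.73·ey = (-4.0991,-1.3317)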